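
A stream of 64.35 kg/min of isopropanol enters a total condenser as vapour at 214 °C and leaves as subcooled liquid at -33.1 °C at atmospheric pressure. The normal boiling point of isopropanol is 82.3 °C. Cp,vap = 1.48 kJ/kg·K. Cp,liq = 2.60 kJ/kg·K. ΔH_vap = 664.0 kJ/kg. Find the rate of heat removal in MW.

vapour 214→82.3 °C: -194.92 kJ/kg
condensation at 82.3 °C: -664 kJ/kg
liquid 82.3→-33.1 °C: -300.04 kJ/kg
Δh = -194.92 + -664 + -300.04 = -1159 kJ/kg
Q = ṁ·Δh = 64.35 kg/min × -1159 kJ/kg = -74579 kJ/min
|Q| = 1243 kW = 1.243 MW

Q_c = 1.24 MW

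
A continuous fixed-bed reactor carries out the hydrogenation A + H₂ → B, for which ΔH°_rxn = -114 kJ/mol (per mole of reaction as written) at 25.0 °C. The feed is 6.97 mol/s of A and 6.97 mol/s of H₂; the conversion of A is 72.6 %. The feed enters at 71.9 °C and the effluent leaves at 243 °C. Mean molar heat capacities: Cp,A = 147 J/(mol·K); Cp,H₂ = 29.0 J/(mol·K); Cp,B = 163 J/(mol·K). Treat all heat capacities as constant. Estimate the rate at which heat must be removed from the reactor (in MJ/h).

Extent of reaction ξ = 0.726 × 6.97 = 5.0602 mol/s
Reaction term: ξ·ΔH°_rxn = 5.0602 × -114 = -576.87 kJ/s
Sensible, feed 71.9→25 °C: -57.533 kJ/s
Outlet flows (mol/s): A 1.9098, H₂ 1.9098, B 5.0602
Sensible, products 25→243 °C: 253.08 kJ/s
Q = ΔH = -381.31 kJ/s = -381.31 kW
Heat removed = 1372.7 MJ/h

Q_out = 1370 MJ/h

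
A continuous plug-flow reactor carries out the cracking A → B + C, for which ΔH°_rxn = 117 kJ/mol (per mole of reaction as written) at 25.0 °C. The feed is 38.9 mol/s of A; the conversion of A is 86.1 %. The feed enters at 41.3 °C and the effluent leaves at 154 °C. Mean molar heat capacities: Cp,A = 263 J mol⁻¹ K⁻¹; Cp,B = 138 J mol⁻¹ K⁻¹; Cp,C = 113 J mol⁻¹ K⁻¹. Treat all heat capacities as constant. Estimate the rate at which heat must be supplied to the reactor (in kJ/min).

Extent of reaction ξ = 0.861 × 38.9 = 33.493 mol/s
Reaction term: ξ·ΔH°_rxn = 33.493 × 117 = 3918.7 kJ/s
Sensible, feed 41.3→25 °C: -166.76 kJ/s
Outlet flows (mol/s): A 5.4071, B 33.493, C 33.493
Sensible, products 25→154 °C: 1267.9 kJ/s
Q = ΔH = 5019.8 kJ/s = 5019.8 kW
Heat supplied = 301190 kJ/min

Q_in = 301000 kJ/min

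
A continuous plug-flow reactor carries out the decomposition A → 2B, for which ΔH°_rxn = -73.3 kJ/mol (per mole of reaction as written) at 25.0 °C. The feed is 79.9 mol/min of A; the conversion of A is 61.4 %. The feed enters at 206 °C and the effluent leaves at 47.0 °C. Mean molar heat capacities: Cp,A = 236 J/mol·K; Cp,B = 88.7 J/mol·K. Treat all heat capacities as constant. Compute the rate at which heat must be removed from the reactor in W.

Extent of reaction ξ = 0.614 × 79.9 = 49.059 mol/min
Reaction term: ξ·ΔH°_rxn = 49.059 × -73.3 = -3596 kJ/min
Sensible, feed 206→25 °C: -3413 kJ/min
Outlet flows (mol/min): A 30.841, B 98.117
Sensible, products 25→47.0 °C: 351.59 kJ/min
Q = ΔH = -6657.4 kJ/min = -110.96 kW
Heat removed = 110960 W

Q_out = 111000 W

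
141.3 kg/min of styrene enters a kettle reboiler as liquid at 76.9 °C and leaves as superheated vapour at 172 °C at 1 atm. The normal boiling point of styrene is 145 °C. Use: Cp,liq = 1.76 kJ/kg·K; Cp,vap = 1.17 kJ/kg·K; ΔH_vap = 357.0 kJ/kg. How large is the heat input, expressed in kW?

liquid 76.9→145 °C: 119.86 kJ/kg
vaporisation at 145 °C: 357 kJ/kg
vapour 145→172 °C: 31.59 kJ/kg
Δh = 119.86 + 357 + 31.59 = 508.45 kJ/kg
Q = ṁ·Δh = 141.3 kg/min × 508.45 kJ/kg = 71843 kJ/min
|Q| = 1197.4 kW

Q = 1200 kW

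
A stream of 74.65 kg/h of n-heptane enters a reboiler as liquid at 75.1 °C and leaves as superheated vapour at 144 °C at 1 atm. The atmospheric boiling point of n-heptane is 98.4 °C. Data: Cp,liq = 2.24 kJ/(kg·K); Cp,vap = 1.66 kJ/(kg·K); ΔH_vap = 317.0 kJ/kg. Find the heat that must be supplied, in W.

liquid 75.1→98.4 °C: 52.192 kJ/kg
vaporisation at 98.4 °C: 317 kJ/kg
vapour 98.4→144 °C: 75.696 kJ/kg
Δh = 52.192 + 317 + 75.696 = 444.89 kJ/kg
Q = ṁ·Δh = 74.65 kg/h × 444.89 kJ/kg = 33211 kJ/h
|Q| = 9.2252 kW = 9225.2 W

Q = 9230 W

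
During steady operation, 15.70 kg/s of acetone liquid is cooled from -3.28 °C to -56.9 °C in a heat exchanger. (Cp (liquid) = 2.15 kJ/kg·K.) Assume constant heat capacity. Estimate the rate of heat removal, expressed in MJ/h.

Q = ṁ·Cp·ΔT = 15.70 × 2.15 × (-56.9 − -3.28) = -1809.9 kJ/s
Cooling duty = 6515.8 MJ/h

Q_c = 6520 MJ/h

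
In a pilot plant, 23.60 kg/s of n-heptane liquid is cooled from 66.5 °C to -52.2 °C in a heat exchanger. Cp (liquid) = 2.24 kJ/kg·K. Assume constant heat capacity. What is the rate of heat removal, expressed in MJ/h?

Q_c = 22600 MJ/h

Q = ṁ·Cp·ΔT = 23.60 × 2.24 × (-52.2 − 66.5) = -6275 kJ/s
Cooling duty = 22590 MJ/h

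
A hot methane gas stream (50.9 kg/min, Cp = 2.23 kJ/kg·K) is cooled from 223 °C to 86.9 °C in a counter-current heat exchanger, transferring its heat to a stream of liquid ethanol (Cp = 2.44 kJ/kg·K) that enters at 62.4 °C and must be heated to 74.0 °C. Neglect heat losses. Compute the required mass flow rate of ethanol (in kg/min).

ṁ_c = 546 kg/min

Heat released by hot stream: Q = 50.9 × 2.23 × (223 − 86.9) = 15448 kJ/min
Energy balance on cold side (adiabatic exchanger): Q = ṁ_c·Cp_c·(T_c,out − T_c,in)
ṁ_c = 15448 / [2.44 × (74.0 − 62.4)] = 545.8 kg/min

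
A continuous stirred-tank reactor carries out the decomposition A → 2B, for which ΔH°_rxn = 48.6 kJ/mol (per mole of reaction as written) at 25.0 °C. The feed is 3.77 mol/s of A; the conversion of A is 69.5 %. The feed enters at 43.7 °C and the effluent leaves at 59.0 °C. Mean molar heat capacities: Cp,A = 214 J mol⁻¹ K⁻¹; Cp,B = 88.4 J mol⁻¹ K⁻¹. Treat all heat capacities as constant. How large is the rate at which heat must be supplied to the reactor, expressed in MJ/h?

Extent of reaction ξ = 0.695 × 3.77 = 2.6201 mol/s
Reaction term: ξ·ΔH°_rxn = 2.6201 × 48.6 = 127.34 kJ/s
Sensible, feed 43.7→25 °C: -15.087 kJ/s
Outlet flows (mol/s): A 1.1499, B 5.2403
Sensible, products 25→59.0 °C: 24.117 kJ/s
Q = ΔH = 136.37 kJ/s = 136.37 kW
Heat supplied = 490.93 MJ/h

Q_in = 491 MJ/h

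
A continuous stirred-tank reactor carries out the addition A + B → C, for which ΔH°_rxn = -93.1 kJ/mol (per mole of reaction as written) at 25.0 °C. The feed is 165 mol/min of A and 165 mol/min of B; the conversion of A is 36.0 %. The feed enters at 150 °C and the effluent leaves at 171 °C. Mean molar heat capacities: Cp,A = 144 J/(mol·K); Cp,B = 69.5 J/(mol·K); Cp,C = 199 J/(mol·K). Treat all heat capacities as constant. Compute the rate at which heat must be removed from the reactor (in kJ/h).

Extent of reaction ξ = 0.360 × 165 = 59.4 mol/min
Reaction term: ξ·ΔH°_rxn = 59.4 × -93.1 = -5530.1 kJ/min
Sensible, feed 150→25 °C: -4403.4 kJ/min
Outlet flows (mol/min): A 105.6, B 105.6, C 59.4
Sensible, products 25→171 °C: 5017.5 kJ/min
Q = ΔH = -4916.1 kJ/min = -81.935 kW
Heat removed = 294970 kJ/h

Q_out = 295000 kJ/h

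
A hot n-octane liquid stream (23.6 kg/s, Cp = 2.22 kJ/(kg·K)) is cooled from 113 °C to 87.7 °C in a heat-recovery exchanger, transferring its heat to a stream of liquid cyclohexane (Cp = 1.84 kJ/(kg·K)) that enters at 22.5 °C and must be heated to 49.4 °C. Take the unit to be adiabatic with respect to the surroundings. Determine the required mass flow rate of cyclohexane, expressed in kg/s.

Heat released by hot stream: Q = 23.6 × 2.22 × (113 − 87.7) = 1325.5 kJ/s
Energy balance on cold side (adiabatic exchanger): Q = ṁ_c·Cp_c·(T_c,out − T_c,in)
ṁ_c = 1325.5 / [1.84 × (49.4 − 22.5)] = 26.78 kg/s

ṁ_c = 26.8 kg/s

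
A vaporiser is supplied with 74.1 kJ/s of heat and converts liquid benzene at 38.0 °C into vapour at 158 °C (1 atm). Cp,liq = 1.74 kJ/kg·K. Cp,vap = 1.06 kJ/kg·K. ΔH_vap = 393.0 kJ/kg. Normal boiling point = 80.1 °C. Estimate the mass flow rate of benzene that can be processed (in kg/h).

ṁ = 486 kg/h

Δh = 1.74×(80.1−38.0) + 393.0 + 1.06×(158−80.1) = 548.83 kJ/kg
Q = 74.1 kJ/s = 74.1 kJ/s = 266760 kJ/h
ṁ = Q/Δh = 266760 / 548.83 = 486.05 kg/h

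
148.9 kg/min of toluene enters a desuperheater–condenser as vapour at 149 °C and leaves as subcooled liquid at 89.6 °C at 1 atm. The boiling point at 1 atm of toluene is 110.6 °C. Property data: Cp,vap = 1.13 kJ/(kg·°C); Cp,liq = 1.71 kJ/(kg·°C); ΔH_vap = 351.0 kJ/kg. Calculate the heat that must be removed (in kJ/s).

Q_c = 1070 kJ/s

vapour 149→110.6 °C: -43.392 kJ/kg
condensation at 110.6 °C: -351 kJ/kg
liquid 110.6→89.6 °C: -35.91 kJ/kg
Δh = -43.392 + -351 + -35.91 = -430.3 kJ/kg
Q = ṁ·Δh = 148.9 kg/min × -430.3 kJ/kg = -64072 kJ/min
|Q| = 1067.9 kW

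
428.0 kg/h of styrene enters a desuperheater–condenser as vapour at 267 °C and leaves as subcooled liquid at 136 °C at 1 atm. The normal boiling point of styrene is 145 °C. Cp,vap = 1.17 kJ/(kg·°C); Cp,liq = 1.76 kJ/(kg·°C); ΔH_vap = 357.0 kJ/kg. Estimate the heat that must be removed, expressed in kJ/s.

vapour 267→145 °C: -142.74 kJ/kg
condensation at 145 °C: -357 kJ/kg
liquid 145→136 °C: -15.84 kJ/kg
Δh = -142.74 + -357 + -15.84 = -515.58 kJ/kg
Q = ṁ·Δh = 428.0 kg/h × -515.58 kJ/kg = -220670 kJ/h
|Q| = 61.297 kW

Q_c = 61.3 kJ/s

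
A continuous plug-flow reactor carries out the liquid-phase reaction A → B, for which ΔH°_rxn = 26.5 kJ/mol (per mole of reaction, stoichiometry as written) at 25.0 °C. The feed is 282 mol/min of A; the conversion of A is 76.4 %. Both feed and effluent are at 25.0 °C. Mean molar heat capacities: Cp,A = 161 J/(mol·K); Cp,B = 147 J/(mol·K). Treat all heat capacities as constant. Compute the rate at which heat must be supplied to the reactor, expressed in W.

Extent of reaction ξ = 0.764 × 282 = 215.45 mol/min
Reaction term: ξ·ΔH°_rxn = 215.45 × 26.5 = 5709.4 kJ/min
Q = ΔH = 5709.4 kJ/min = 95.156 kW
Heat supplied = 95156 W

Q_in = 95200 W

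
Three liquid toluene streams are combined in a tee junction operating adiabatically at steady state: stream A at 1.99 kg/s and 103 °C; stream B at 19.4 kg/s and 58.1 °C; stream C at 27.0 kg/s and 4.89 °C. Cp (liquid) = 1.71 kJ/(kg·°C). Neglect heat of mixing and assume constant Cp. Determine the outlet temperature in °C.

T_out = 30.3 °C

Energy balance with Q = 0: Σ ṁᵢCp,ᵢ(T_out − Tᵢ) = 0
Σ ṁᵢCp,ᵢTᵢ = 1.99×1.71×103 + 19.4×1.71×58.1 + 27.0×1.71×4.89 = 2503.7
Σ ṁᵢCp,ᵢ = 1.99×1.71 + 19.4×1.71 + 27.0×1.71 = 82.747
T_out = 2503.7 / 82.747 = 30.257 °C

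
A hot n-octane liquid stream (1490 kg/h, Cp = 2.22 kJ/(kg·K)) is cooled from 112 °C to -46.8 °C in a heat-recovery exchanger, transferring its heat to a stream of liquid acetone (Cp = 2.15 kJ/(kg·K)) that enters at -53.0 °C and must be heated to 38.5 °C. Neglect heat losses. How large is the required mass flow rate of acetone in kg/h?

ṁ_c = 2670 kg/h

Heat released by hot stream: Q = 1490 × 2.22 × (112 − -46.8) = 525280 kJ/h
Energy balance on cold side (adiabatic exchanger): Q = ṁ_c·Cp_c·(T_c,out − T_c,in)
ṁ_c = 525280 / [2.15 × (38.5 − -53.0)] = 2670.1 kg/h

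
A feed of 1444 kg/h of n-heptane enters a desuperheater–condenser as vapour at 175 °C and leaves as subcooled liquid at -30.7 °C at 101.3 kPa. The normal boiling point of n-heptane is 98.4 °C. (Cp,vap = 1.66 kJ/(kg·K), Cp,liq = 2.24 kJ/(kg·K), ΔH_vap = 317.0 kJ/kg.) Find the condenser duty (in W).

vapour 175→98.4 °C: -127.16 kJ/kg
condensation at 98.4 °C: -317 kJ/kg
liquid 98.4→-30.7 °C: -289.18 kJ/kg
Δh = -127.16 + -317 + -289.18 = -733.34 kJ/kg
Q = ṁ·Δh = 1444 kg/h × -733.34 kJ/kg = -1.0589e+06 kJ/h
|Q| = 294.15 kW = 294150 W

Q_c = 294000 W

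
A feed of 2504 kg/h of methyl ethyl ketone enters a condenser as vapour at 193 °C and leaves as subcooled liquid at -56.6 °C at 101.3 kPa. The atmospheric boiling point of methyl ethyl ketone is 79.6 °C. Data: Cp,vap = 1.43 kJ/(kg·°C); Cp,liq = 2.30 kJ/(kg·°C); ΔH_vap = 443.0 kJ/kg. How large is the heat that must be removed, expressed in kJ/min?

vapour 193→79.6 °C: -162.16 kJ/kg
condensation at 79.6 °C: -443 kJ/kg
liquid 79.6→-56.6 °C: -313.26 kJ/kg
Δh = -162.16 + -443 + -313.26 = -918.42 kJ/kg
Q = ṁ·Δh = 2504 kg/h × -918.42 kJ/kg = -2.2997e+06 kJ/h
|Q| = 638.81 kW = 38329 kJ/min

Q_c = 38300 kJ/min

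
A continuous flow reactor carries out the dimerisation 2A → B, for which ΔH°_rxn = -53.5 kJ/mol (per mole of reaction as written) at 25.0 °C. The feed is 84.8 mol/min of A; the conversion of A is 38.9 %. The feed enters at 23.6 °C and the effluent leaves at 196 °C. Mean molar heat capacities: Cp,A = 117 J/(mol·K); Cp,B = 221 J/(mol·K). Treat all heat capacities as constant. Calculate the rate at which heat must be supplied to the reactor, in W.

Q_in = 13200 W

Extent of reaction ξ = 0.389 × 84.8 / 2 = 16.494 mol/min
Reaction term: ξ·ΔH°_rxn = 16.494 × -53.5 = -882.41 kJ/min
Sensible, feed 23.6→25 °C: 13.89 kJ/min
Outlet flows (mol/min): A 51.813, B 16.494
Sensible, products 25→196 °C: 1659.9 kJ/min
Q = ΔH = 791.41 kJ/min = 13.19 kW
Heat supplied = 13190 W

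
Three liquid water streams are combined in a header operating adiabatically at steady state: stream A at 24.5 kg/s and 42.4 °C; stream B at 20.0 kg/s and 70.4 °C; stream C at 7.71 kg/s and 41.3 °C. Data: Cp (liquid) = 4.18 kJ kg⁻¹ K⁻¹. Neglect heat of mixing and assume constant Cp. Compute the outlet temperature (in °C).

Adiabatic, steady state ⇒ Σ ṁᵢCp,ᵢ(T_out − Tᵢ) = 0
Σ ṁᵢCp,ᵢTᵢ = 24.5×4.18×42.4 + 20.0×4.18×70.4 + 7.71×4.18×41.3 = 11559
Σ ṁᵢCp,ᵢ = 24.5×4.18 + 20.0×4.18 + 7.71×4.18 = 218.24
T_out = 11559 / 218.24 = 52.963 °C

T_out = 53.0 °C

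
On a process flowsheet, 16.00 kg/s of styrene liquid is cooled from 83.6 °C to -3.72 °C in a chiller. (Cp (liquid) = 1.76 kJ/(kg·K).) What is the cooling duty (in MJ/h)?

Q = ṁ·Cp·ΔT = 16.00 × 1.76 × (-3.72 − 83.6) = -2458.9 kJ/s
Cooling duty = 8852.2 MJ/h

Q_c = 8850 MJ/h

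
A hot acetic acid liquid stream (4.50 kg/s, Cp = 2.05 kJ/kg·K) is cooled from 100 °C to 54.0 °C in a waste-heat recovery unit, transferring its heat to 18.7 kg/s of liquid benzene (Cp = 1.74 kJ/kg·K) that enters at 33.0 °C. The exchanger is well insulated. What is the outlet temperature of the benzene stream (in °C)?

T_c,out = 46.0 °C

Heat released by hot stream: Q = 4.50 × 2.05 × (100 − 54.0) = 424.35 kJ/s
Energy balance on cold side (adiabatic exchanger): Q = ṁ_c·Cp_c·(T_c,out − T_c,in)
T_c,out = 33.0 + 424.35/(18.7 × 1.74) = 46.042 °C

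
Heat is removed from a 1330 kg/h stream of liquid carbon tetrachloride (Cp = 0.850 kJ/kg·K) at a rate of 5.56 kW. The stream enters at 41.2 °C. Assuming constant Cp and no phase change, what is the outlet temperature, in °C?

T_out = 23.5 °C

Q = 5.56 kW = 20016 kJ/h
ΔT = Q/(ṁ·Cp) = 20016/(1330×0.850) = 17.705 K
T_out = 41.2 − 17.705 = 23.495 °C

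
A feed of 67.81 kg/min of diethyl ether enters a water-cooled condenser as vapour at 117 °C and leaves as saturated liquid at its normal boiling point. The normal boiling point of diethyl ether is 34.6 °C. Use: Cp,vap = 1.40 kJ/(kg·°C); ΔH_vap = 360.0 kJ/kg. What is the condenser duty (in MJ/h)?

vapour 117→34.6 °C: -115.36 kJ/kg
condensation at 34.6 °C: -360 kJ/kg
Δh = -115.36 + -360 = -475.36 kJ/kg
Q = ṁ·Δh = 67.81 kg/min × -475.36 kJ/kg = -32234 kJ/min
|Q| = 537.24 kW = 1934 MJ/h

Q_c = 1930 MJ/h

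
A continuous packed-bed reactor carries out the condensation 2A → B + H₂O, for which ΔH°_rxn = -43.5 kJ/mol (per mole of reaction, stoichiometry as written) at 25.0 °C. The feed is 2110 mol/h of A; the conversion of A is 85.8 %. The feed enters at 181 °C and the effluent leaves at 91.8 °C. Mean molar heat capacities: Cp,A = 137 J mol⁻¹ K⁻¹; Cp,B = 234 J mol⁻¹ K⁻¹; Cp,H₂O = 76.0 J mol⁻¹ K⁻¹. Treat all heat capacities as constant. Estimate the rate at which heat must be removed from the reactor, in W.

Extent of reaction ξ = 0.858 × 2110 / 2 = 905.19 mol/h
Reaction term: ξ·ΔH°_rxn = 905.19 × -43.5 = -39376 kJ/h
Sensible, feed 181→25 °C: -45095 kJ/h
Outlet flows (mol/h): A 299.62, B 905.19, H₂O 905.19
Sensible, products 25→91.8 °C: 21487 kJ/h
Q = ΔH = -62984 kJ/h = -17.496 kW
Heat removed = 17496 W

Q_out = 17500 W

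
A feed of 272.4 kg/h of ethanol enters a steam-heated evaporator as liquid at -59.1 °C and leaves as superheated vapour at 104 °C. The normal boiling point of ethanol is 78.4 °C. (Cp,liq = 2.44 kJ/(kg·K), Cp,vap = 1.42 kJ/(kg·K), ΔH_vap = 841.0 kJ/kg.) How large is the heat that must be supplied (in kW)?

liquid -59.1→78.4 °C: 335.5 kJ/kg
vaporisation at 78.4 °C: 841 kJ/kg
vapour 78.4→104 °C: 36.352 kJ/kg
Δh = 335.5 + 841 + 36.352 = 1212.9 kJ/kg
Q = ṁ·Δh = 272.4 kg/h × 1212.9 kJ/kg = 330380 kJ/h
|Q| = 91.772 kW

Q = 91.8 kW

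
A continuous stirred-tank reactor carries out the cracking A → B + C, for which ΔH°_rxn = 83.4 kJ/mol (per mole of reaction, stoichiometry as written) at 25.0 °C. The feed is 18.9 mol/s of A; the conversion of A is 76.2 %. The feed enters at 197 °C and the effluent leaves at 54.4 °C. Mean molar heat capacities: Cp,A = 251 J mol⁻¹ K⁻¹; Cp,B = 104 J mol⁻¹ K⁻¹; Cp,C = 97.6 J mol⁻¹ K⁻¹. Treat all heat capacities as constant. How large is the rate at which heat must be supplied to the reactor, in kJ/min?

Extent of reaction ξ = 0.762 × 18.9 = 14.402 mol/s
Reaction term: ξ·ΔH°_rxn = 14.402 × 83.4 = 1201.1 kJ/s
Sensible, feed 197→25 °C: -815.95 kJ/s
Outlet flows (mol/s): A 4.4982, B 14.402, C 14.402
Sensible, products 25→54.4 °C: 118.55 kJ/s
Q = ΔH = 503.71 kJ/s = 503.71 kW
Heat supplied = 30223 kJ/min

Q_in = 30200 kJ/min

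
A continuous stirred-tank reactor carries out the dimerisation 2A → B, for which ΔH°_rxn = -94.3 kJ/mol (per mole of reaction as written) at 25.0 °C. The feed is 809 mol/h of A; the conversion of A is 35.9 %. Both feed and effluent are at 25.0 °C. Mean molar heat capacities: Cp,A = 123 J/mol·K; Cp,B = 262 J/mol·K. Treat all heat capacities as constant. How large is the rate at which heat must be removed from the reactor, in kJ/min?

Q_out = 228 kJ/min

Extent of reaction ξ = 0.359 × 809 / 2 = 145.22 mol/h
Reaction term: ξ·ΔH°_rxn = 145.22 × -94.3 = -13694 kJ/h
Q = ΔH = -13694 kJ/h = -3.8038 kW
Heat removed = 228.23 kJ/min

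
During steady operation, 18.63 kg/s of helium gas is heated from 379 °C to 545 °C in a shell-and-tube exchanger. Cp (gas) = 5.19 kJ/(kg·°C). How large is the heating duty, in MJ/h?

Q = 57800 MJ/h

Q = ṁ·Cp·ΔT = 18.63 × 5.19 × (545 − 379) = 16050 kJ/s
Heating duty = 57782 MJ/h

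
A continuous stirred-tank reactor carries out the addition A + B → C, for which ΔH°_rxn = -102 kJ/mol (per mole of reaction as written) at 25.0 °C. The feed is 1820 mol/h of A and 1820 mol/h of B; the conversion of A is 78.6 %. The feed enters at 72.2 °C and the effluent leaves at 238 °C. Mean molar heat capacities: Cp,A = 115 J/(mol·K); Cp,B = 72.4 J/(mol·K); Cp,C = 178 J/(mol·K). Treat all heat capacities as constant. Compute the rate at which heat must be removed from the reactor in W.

Q_out = 25600 W

Extent of reaction ξ = 0.786 × 1820 = 1430.5 mol/h
Reaction term: ξ·ΔH°_rxn = 1430.5 × -102 = -145910 kJ/h
Sensible, feed 72.2→25 °C: -16098 kJ/h
Outlet flows (mol/h): A 389.48, B 389.48, C 1430.5
Sensible, products 25→238 °C: 69783 kJ/h
Q = ΔH = -92228 kJ/h = -25.619 kW
Heat removed = 25619 W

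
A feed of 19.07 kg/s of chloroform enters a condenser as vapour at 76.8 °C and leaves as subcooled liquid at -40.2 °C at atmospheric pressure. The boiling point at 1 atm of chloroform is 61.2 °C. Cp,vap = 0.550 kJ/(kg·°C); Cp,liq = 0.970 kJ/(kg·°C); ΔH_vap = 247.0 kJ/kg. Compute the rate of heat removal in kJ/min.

Q_c = 405000 kJ/min

vapour 76.8→61.2 °C: -8.58 kJ/kg
condensation at 61.2 °C: -247 kJ/kg
liquid 61.2→-40.2 °C: -98.358 kJ/kg
Δh = -8.58 + -247 + -98.358 = -353.94 kJ/kg
Q = ṁ·Δh = 19.07 kg/s × -353.94 kJ/kg = -6749.6 kJ/s
|Q| = 6749.6 kW = 404980 kJ/min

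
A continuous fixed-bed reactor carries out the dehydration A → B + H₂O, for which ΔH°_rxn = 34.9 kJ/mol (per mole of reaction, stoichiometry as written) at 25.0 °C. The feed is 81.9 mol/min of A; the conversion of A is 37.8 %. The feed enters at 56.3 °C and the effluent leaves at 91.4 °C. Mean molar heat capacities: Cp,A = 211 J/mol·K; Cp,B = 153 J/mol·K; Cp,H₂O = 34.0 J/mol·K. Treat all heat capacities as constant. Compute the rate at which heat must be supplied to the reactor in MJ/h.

Extent of reaction ξ = 0.378 × 81.9 = 30.958 mol/min
Reaction term: ξ·ΔH°_rxn = 30.958 × 34.9 = 1080.4 kJ/min
Sensible, feed 56.3→25 °C: -540.89 kJ/min
Outlet flows (mol/min): A 50.942, B 30.958, H₂O 30.958
Sensible, products 25→91.4 °C: 1098.1 kJ/min
Q = ΔH = 1637.7 kJ/min = 27.294 kW
Heat supplied = 98.26 MJ/h

Q_in = 98.3 MJ/h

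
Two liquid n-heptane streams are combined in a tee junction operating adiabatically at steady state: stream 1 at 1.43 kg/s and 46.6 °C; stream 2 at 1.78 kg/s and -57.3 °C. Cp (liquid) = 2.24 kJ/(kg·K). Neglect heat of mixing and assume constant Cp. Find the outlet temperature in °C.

T_out = -11.0 °C

Adiabatic, steady state ⇒ Σ ṁᵢCp,ᵢ(T_out − Tᵢ) = 0
Σ ṁᵢCp,ᵢTᵢ = 1.43×2.24×46.6 + 1.78×2.24×-57.3 = -79.197
Σ ṁᵢCp,ᵢ = 1.43×2.24 + 1.78×2.24 = 7.1904
T_out = -79.197 / 7.1904 = -11.014 °C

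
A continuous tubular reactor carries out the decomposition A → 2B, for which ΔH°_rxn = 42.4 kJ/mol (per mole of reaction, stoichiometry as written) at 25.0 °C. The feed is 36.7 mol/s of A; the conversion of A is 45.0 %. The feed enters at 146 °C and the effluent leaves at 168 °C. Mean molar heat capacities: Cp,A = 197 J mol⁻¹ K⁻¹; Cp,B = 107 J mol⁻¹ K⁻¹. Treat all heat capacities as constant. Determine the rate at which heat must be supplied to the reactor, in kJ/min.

Extent of reaction ξ = 0.450 × 36.7 = 16.515 mol/s
Reaction term: ξ·ΔH°_rxn = 16.515 × 42.4 = 700.24 kJ/s
Sensible, feed 146→25 °C: -874.82 kJ/s
Outlet flows (mol/s): A 20.185, B 33.03
Sensible, products 25→168 °C: 1074 kJ/s
Q = ΔH = 899.44 kJ/s = 899.44 kW
Heat supplied = 53967 kJ/min

Q_in = 54000 kJ/min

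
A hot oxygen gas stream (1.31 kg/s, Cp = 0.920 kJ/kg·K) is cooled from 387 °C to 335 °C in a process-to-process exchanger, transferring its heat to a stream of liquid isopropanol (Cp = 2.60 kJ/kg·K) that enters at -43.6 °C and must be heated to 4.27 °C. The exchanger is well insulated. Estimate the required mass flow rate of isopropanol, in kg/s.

Heat released by hot stream: Q = 1.31 × 0.920 × (387 − 335) = 62.67 kJ/s
Energy balance on cold side (adiabatic exchanger): Q = ṁ_c·Cp_c·(T_c,out − T_c,in)
ṁ_c = 62.67 / [2.60 × (4.27 − -43.6)] = 0.50353 kg/s

ṁ_c = 0.504 kg/s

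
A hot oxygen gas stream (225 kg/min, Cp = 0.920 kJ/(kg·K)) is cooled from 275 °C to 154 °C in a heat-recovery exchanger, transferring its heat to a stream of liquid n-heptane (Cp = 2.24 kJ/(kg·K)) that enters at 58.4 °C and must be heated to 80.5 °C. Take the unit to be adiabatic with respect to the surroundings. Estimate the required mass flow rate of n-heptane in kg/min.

Heat released by hot stream: Q = 225 × 0.920 × (275 − 154) = 25047 kJ/min
Energy balance on cold side (adiabatic exchanger): Q = ṁ_c·Cp_c·(T_c,out − T_c,in)
ṁ_c = 25047 / [2.24 × (80.5 − 58.4)] = 505.96 kg/min

ṁ_c = 506 kg/min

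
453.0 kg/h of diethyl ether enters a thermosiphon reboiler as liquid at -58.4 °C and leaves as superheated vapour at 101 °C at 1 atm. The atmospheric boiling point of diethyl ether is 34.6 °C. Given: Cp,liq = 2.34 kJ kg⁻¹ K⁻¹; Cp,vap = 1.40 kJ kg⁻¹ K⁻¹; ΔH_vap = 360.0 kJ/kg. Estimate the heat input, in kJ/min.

Q = 5060 kJ/min

liquid -58.4→34.6 °C: 217.62 kJ/kg
vaporisation at 34.6 °C: 360 kJ/kg
vapour 34.6→101 °C: 92.96 kJ/kg
Δh = 217.62 + 360 + 92.96 = 670.58 kJ/kg
Q = ṁ·Δh = 453.0 kg/h × 670.58 kJ/kg = 303770 kJ/h
|Q| = 84.381 kW = 5062.9 kJ/min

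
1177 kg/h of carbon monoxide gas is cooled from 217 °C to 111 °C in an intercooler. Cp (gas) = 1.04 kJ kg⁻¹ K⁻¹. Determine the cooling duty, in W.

Q = ṁ·Cp·ΔT = 1177 × 1.04 × (111 − 217) = -129750 kJ/h
Converting: 129750 / 3600 s = 36.042 kW
Cooling duty = 36042 W

Q_c = 36000 W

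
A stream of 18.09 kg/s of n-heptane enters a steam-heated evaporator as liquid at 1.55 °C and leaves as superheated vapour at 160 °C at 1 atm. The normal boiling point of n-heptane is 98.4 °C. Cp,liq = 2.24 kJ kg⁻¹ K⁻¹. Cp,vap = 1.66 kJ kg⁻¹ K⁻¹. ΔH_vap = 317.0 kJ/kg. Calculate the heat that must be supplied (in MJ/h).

Q = 41400 MJ/h

liquid 1.55→98.4 °C: 216.94 kJ/kg
vaporisation at 98.4 °C: 317 kJ/kg
vapour 98.4→160 °C: 102.26 kJ/kg
Δh = 216.94 + 317 + 102.26 = 636.2 kJ/kg
Q = ṁ·Δh = 18.09 kg/s × 636.2 kJ/kg = 11509 kJ/s
|Q| = 11509 kW = 41432 MJ/h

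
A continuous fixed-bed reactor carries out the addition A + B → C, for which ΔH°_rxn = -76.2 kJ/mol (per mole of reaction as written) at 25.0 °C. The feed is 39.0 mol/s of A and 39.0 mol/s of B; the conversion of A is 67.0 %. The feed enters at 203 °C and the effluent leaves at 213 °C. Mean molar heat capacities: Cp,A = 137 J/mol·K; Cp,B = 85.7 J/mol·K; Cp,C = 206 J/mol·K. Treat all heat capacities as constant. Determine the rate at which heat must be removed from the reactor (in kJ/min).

Extent of reaction ξ = 0.670 × 39.0 = 26.13 mol/s
Reaction term: ξ·ΔH°_rxn = 26.13 × -76.2 = -1991.1 kJ/s
Sensible, feed 203→25 °C: -1546 kJ/s
Outlet flows (mol/s): A 12.87, B 12.87, C 26.13
Sensible, products 25→213 °C: 1550.8 kJ/s
Q = ΔH = -1986.3 kJ/s = -1986.3 kW
Heat removed = 119180 kJ/min

Q_out = 119000 kJ/min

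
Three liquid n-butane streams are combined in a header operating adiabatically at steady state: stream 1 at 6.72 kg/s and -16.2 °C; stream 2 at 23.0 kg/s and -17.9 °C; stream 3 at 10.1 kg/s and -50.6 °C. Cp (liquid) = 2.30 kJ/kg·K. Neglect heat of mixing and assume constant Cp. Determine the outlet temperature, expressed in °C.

Energy balance with Q = 0: Σ ṁᵢCp,ᵢ(T_out − Tᵢ) = 0
T_out = Σ ṁᵢCp,ᵢTᵢ / Σ ṁᵢCp,ᵢ
      = -2372.7 / 91.586 = -25.907 °C

T_out = -25.9 °C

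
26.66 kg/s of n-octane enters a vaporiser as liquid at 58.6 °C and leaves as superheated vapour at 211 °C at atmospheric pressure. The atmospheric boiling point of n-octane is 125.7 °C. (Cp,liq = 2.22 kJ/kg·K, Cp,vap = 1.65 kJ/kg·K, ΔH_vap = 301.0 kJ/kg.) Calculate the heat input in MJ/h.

liquid 58.6→125.7 °C: 148.96 kJ/kg
vaporisation at 125.7 °C: 301 kJ/kg
vapour 125.7→211 °C: 140.74 kJ/kg
Δh = 148.96 + 301 + 140.74 = 590.71 kJ/kg
Q = ṁ·Δh = 26.66 kg/s × 590.71 kJ/kg = 15748 kJ/s
|Q| = 15748 kW = 56694 MJ/h

Q = 56700 MJ/h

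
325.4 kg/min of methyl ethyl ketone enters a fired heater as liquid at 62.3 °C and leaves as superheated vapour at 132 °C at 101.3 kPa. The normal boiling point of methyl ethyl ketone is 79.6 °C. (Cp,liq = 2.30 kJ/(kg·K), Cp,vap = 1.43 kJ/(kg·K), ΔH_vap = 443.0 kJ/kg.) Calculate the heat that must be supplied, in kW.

Q = 3020 kW

liquid 62.3→79.6 °C: 39.79 kJ/kg
vaporisation at 79.6 °C: 443 kJ/kg
vapour 79.6→132 °C: 74.932 kJ/kg
Δh = 39.79 + 443 + 74.932 = 557.72 kJ/kg
Q = ṁ·Δh = 325.4 kg/min × 557.72 kJ/kg = 181480 kJ/min
|Q| = 3024.7 kW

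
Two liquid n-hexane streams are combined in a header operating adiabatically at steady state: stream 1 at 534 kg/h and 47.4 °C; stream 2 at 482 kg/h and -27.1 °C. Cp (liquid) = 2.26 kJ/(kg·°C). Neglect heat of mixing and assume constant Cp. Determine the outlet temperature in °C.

T_out = 12.1 °C

Adiabatic, steady state ⇒ Σ ṁᵢCp,ᵢ(T_out − Tᵢ) = 0
T_out = Σ ṁᵢCp,ᵢTᵢ / Σ ṁᵢCp,ᵢ
      = 27684 / 2296.2 = 12.056 °C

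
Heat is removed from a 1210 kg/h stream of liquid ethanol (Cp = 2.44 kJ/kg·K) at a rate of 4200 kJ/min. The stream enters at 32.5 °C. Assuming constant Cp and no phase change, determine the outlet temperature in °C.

T_out = -52.9 °C

Q = 4200 kJ/min = 252000 kJ/h
ΔT = Q/(ṁ·Cp) = 252000/(1210×2.44) = 85.354 K
T_out = 32.5 − 85.354 = -52.854 °C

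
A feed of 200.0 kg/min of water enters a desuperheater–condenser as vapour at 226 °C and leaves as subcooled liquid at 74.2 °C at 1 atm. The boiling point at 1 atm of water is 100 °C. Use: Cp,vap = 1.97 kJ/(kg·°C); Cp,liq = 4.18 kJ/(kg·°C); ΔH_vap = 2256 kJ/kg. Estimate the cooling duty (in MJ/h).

vapour 226→100 °C: -248.22 kJ/kg
condensation at 100 °C: -2256 kJ/kg
liquid 100→74.2 °C: -107.84 kJ/kg
Δh = -248.22 + -2256 + -107.84 = -2612.1 kJ/kg
Q = ṁ·Δh = 200.0 kg/min × -2612.1 kJ/kg = -522410 kJ/min
|Q| = 8706.9 kW = 31345 MJ/h

Q_c = 31300 MJ/h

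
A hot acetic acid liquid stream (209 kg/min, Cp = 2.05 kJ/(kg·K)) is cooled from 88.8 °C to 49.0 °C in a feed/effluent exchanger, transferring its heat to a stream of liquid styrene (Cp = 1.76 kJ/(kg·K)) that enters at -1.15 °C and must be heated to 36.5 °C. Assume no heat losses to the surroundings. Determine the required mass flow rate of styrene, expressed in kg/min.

ṁ_c = 257 kg/min

Heat released by hot stream: Q = 209 × 2.05 × (88.8 − 49.0) = 17052 kJ/min
Energy balance on cold side (adiabatic exchanger): Q = ṁ_c·Cp_c·(T_c,out − T_c,in)
ṁ_c = 17052 / [1.76 × (36.5 − -1.15)] = 257.34 kg/min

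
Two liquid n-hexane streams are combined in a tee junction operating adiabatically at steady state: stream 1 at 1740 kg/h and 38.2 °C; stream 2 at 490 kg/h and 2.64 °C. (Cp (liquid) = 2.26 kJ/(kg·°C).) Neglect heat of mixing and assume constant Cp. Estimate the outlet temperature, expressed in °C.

T_out = 30.4 °C

Energy balance with Q = 0: Σ ṁᵢCp,ᵢ(T_out − Tᵢ) = 0
Σ ṁᵢCp,ᵢTᵢ = 1740×2.26×38.2 + 490×2.26×2.64 = 153140
Σ ṁᵢCp,ᵢ = 1740×2.26 + 490×2.26 = 5039.8
T_out = 153140 / 5039.8 = 30.386 °C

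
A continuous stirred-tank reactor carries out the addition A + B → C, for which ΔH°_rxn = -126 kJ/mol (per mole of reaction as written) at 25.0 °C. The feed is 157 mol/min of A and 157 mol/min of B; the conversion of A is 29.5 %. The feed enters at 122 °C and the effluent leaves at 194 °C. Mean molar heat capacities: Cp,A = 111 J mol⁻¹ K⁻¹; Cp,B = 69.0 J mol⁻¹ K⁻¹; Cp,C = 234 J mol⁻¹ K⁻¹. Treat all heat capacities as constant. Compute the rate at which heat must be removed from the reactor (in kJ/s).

Q_out = 56.3 kJ/s

Extent of reaction ξ = 0.295 × 157 = 46.315 mol/min
Reaction term: ξ·ΔH°_rxn = 46.315 × -126 = -5835.7 kJ/min
Sensible, feed 122→25 °C: -2741.2 kJ/min
Outlet flows (mol/min): A 110.69, B 110.69, C 46.315
Sensible, products 25→194 °C: 5198.6 kJ/min
Q = ΔH = -3378.3 kJ/min = -56.305 kW
Heat removed = 56.305 kJ/s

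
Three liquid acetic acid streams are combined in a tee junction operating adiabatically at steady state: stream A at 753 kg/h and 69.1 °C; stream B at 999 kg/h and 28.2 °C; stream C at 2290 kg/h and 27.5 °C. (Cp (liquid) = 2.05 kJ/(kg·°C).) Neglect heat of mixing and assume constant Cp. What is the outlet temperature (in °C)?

Adiabatic, steady state ⇒ Σ ṁᵢCp,ᵢ(T_out − Tᵢ) = 0
Σ ṁᵢCp,ᵢTᵢ = 753×2.05×69.1 + 999×2.05×28.2 + 2290×2.05×27.5 = 293520
Σ ṁᵢCp,ᵢ = 753×2.05 + 999×2.05 + 2290×2.05 = 8286.1
T_out = 293520 / 8286.1 = 35.423 °C

T_out = 35.4 °C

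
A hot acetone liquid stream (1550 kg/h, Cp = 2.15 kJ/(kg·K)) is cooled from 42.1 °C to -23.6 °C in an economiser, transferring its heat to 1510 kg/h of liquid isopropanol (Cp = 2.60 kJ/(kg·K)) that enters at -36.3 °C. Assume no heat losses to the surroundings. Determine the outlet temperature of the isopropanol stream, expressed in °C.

T_c,out = 19.5 °C

Heat released by hot stream: Q = 1550 × 2.15 × (42.1 − -23.6) = 218950 kJ/h
Energy balance on cold side (adiabatic exchanger): Q = ṁ_c·Cp_c·(T_c,out − T_c,in)
T_c,out = -36.3 + 218950/(1510 × 2.60) = 19.468 °C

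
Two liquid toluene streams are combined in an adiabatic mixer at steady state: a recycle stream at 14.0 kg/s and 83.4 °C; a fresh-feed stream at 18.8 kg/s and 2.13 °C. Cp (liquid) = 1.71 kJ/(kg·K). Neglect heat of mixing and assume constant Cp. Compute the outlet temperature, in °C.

T_out = 36.8 °C

No heat crosses the boundary, so H_out = H_in.
T_out = Σ ṁᵢCp,ᵢTᵢ / Σ ṁᵢCp,ᵢ
      = 2065.1 / 56.088 = 36.818 °C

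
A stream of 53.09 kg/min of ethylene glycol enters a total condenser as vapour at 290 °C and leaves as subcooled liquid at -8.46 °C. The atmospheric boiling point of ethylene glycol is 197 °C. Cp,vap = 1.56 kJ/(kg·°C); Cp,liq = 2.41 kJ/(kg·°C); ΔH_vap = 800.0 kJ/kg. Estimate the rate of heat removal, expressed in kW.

vapour 290→197 °C: -145.08 kJ/kg
condensation at 197 °C: -800 kJ/kg
liquid 197→-8.46 °C: -495.16 kJ/kg
Δh = -145.08 + -800 + -495.16 = -1440.2 kJ/kg
Q = ṁ·Δh = 53.09 kg/min × -1440.2 kJ/kg = -76462 kJ/min
|Q| = 1274.4 kW

Q_c = 1270 kW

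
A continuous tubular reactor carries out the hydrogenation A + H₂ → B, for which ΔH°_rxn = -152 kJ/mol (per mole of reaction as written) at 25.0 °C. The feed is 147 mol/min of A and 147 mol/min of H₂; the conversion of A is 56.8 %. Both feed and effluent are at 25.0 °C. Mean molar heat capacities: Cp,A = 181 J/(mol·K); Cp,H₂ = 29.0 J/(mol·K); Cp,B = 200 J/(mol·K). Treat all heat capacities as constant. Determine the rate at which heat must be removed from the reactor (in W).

Extent of reaction ξ = 0.568 × 147 = 83.496 mol/min
Reaction term: ξ·ΔH°_rxn = 83.496 × -152 = -12691 kJ/min
Q = ΔH = -12691 kJ/min = -211.52 kW
Heat removed = 211520 W

Q_out = 212000 W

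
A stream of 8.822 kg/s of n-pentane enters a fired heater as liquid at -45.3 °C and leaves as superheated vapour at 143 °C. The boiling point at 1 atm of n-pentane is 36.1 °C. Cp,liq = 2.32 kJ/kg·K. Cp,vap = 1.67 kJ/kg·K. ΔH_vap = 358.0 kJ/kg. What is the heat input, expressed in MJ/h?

Q = 23000 MJ/h

liquid -45.3→36.1 °C: 188.85 kJ/kg
vaporisation at 36.1 °C: 358 kJ/kg
vapour 36.1→143 °C: 178.52 kJ/kg
Δh = 188.85 + 358 + 178.52 = 725.37 kJ/kg
Q = ṁ·Δh = 8.822 kg/s × 725.37 kJ/kg = 6399.2 kJ/s
|Q| = 6399.2 kW = 23037 MJ/h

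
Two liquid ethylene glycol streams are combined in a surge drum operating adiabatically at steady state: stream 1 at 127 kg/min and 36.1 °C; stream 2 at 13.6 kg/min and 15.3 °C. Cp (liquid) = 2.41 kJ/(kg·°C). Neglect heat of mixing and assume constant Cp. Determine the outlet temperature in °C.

Energy balance with Q = 0: Σ ṁᵢCp,ᵢ(T_out − Tᵢ) = 0
T_out = Σ ṁᵢCp,ᵢTᵢ / Σ ṁᵢCp,ᵢ
      = 11551 / 338.85 = 34.088 °C

T_out = 34.1 °C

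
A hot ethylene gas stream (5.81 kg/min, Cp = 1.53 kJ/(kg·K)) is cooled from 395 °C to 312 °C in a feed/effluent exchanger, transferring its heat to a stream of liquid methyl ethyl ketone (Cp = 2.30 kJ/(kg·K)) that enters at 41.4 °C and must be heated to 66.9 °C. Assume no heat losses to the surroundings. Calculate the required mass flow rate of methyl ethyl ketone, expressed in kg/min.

ṁ_c = 12.6 kg/min

Heat released by hot stream: Q = 5.81 × 1.53 × (395 − 312) = 737.81 kJ/min
Energy balance on cold side (adiabatic exchanger): Q = ṁ_c·Cp_c·(T_c,out − T_c,in)
ṁ_c = 737.81 / [2.30 × (66.9 − 41.4)] = 12.58 kg/min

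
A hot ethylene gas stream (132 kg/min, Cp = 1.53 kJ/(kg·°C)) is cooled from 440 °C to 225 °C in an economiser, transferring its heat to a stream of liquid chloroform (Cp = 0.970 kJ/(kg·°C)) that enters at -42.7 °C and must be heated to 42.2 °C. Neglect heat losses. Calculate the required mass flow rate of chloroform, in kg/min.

Heat released by hot stream: Q = 132 × 1.53 × (440 − 225) = 43421 kJ/min
Energy balance on cold side (adiabatic exchanger): Q = ṁ_c·Cp_c·(T_c,out − T_c,in)
ṁ_c = 43421 / [0.970 × (42.2 − -42.7)] = 527.26 kg/min

ṁ_c = 527 kg/min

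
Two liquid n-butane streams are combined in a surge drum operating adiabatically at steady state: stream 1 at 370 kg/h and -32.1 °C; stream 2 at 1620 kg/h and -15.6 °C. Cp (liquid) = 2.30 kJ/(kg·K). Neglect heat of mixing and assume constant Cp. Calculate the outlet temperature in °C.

T_out = -18.7 °C

Adiabatic, steady state ⇒ Σ ṁᵢCp,ᵢ(T_out − Tᵢ) = 0
Σ ṁᵢCp,ᵢTᵢ = 370×2.30×-32.1 + 1620×2.30×-15.6 = -85443
Σ ṁᵢCp,ᵢ = 370×2.30 + 1620×2.30 = 4577
T_out = -85443 / 4577 = -18.668 °C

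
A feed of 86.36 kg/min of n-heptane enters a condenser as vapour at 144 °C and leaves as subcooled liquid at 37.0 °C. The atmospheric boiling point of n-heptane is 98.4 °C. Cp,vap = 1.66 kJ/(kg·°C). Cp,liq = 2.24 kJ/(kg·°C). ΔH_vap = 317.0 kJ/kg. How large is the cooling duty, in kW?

vapour 144→98.4 °C: -75.696 kJ/kg
condensation at 98.4 °C: -317 kJ/kg
liquid 98.4→37.0 °C: -137.54 kJ/kg
Δh = -75.696 + -317 + -137.54 = -530.23 kJ/kg
Q = ṁ·Δh = 86.36 kg/min × -530.23 kJ/kg = -45791 kJ/min
|Q| = 763.18 kW

Q_c = 763 kW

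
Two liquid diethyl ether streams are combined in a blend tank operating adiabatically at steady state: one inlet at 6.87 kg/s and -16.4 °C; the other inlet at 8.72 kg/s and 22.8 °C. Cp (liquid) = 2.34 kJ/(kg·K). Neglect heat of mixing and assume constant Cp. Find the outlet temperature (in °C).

Adiabatic, steady state ⇒ Σ ṁᵢCp,ᵢ(T_out − Tᵢ) = 0
Σ ṁᵢCp,ᵢTᵢ = 6.87×2.34×-16.4 + 8.72×2.34×22.8 = 201.59
Σ ṁᵢCp,ᵢ = 6.87×2.34 + 8.72×2.34 = 36.481
T_out = 201.59 / 36.481 = 5.5258 °C

T_out = 5.53 °C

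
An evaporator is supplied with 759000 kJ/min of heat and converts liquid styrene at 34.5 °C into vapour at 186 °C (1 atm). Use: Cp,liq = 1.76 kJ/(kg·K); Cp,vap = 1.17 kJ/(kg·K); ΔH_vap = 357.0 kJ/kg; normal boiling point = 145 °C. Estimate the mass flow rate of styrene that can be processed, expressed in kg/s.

ṁ = 21.1 kg/s

Δh = 1.76×(145−34.5) + 357.0 + 1.17×(186−145) = 599.45 kJ/kg
Q = 759000 kJ/min = 12650 kJ/s = 12650 kJ/s
ṁ = Q/Δh = 12650 / 599.45 = 21.103 kg/s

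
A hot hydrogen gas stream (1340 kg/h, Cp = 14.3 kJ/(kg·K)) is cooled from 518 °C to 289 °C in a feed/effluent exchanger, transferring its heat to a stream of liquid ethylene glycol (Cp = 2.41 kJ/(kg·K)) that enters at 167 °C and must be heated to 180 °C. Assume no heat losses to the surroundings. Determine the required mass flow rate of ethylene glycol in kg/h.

ṁ_c = 140000 kg/h

Heat released by hot stream: Q = 1340 × 14.3 × (518 − 289) = 4.3881e+06 kJ/h
Energy balance on cold side (adiabatic exchanger): Q = ṁ_c·Cp_c·(T_c,out − T_c,in)
ṁ_c = 4.3881e+06 / [2.41 × (180 − 167)] = 140060 kg/h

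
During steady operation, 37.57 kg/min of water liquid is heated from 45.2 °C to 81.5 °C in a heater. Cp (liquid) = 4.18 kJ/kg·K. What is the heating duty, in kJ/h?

Q = ṁ·Cp·ΔT = 37.57 × 4.18 × (81.5 − 45.2) = 5700.6 kJ/min
Converting: 5700.6 / 60 s = 95.011 kW
Heating duty = 342040 kJ/h

Q = 342000 kJ/h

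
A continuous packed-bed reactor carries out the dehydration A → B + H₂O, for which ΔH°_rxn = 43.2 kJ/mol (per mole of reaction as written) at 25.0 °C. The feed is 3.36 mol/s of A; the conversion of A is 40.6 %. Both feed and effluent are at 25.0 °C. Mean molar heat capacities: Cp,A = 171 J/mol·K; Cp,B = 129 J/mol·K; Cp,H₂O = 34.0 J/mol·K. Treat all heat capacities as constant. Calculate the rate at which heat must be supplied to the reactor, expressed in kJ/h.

Q_in = 212000 kJ/h

Extent of reaction ξ = 0.406 × 3.36 = 1.3642 mol/s
Reaction term: ξ·ΔH°_rxn = 1.3642 × 43.2 = 58.932 kJ/s
Q = ΔH = 58.932 kJ/s = 58.932 kW
Heat supplied = 212150 kJ/h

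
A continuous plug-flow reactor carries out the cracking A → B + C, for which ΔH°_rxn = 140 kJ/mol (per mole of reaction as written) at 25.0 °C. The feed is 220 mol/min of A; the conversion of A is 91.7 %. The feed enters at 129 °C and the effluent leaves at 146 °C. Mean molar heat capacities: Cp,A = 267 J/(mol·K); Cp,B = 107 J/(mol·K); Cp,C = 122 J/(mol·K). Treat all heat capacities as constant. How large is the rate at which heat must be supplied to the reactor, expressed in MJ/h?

Extent of reaction ξ = 0.917 × 220 = 201.74 mol/min
Reaction term: ξ·ΔH°_rxn = 201.74 × 140 = 28244 kJ/min
Sensible, feed 129→25 °C: -6109 kJ/min
Outlet flows (mol/min): A 18.26, B 201.74, C 201.74
Sensible, products 25→146 °C: 6179.9 kJ/min
Q = ΔH = 28315 kJ/min = 471.91 kW
Heat supplied = 1698.9 MJ/h

Q_in = 1700 MJ/h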